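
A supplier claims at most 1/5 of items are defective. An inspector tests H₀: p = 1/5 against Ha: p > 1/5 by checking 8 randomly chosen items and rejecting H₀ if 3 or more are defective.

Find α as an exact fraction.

79329/390625

Under H₀, X ~ Binomial(8, 1/5); the Type I error rate is P(X ≥ 3).
α = 1 − P(X ≤ 2) = 1 − 311296/390625 = 79329/390625.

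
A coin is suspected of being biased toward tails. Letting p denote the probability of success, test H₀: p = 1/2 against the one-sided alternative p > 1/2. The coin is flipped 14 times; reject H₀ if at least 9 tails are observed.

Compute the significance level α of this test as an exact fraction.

3473/16384

The Type I error probability is α = P(S ≥ 9) computed under H₀, where S ~ Binomial(14, 1/2).
That's C(14,9) + C(14,10) + C(14,11) + C(14,12) + C(14,13) + C(14,14) over 2^14, i.e. (2002 + 1001 + 364 + 91 + 14 + 1)/16384 = 3473/16384.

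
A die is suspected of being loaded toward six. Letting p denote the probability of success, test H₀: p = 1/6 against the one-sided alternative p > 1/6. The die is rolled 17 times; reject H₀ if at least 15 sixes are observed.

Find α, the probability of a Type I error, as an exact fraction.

581/2821109907456

Under H₀, Y ~ Binomial(17, 1/6), and α = P(Y ≥ 15).
Adding the binomial terms for j = 15 through 17 with p = 1/6 yields 581/2821109907456.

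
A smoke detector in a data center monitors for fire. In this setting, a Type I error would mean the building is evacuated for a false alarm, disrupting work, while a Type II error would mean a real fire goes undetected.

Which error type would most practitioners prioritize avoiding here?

The Type II consequence (a real fire goes undetected) is more severe than the Type I consequence (the building is evacuated for a false alarm, disrupting work).

Type II error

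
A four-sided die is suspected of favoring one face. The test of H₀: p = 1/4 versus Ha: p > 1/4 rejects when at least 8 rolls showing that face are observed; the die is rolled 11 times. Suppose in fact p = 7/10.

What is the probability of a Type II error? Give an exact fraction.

β = P(fail to reject H₀ | Ha true) = P(S ≤ 7 | p = 7/10), S ~ Binomial(11, 7/10).
Summing C(11,j)·(7/10)^j·(3/10)^{11-j} for j = 0..7 gives 1076094153/2500000000.

1076094153/2500000000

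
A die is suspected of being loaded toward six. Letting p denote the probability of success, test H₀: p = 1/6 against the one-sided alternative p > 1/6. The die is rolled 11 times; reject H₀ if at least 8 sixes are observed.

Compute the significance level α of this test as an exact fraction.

919/15116544

α = P(reject H₀ | H₀ true) = P(X ≥ 8 | p = 1/6), with X ~ Binomial(11, 1/6).
P(X ≥ 8) = Σ_{j=8}^{11} C(11,j)·(1/6)^j·(5/6)^{11-j} = 919/15116544.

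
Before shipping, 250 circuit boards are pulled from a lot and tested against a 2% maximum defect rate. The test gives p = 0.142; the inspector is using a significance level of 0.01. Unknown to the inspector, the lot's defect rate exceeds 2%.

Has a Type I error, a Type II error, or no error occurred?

The conventional null hypothesis is that the lot's defect rate is 2% (within specification).
Since p = 0.142 ≥ α = 0.01, H₀ is not rejected.
H₀ is false (actually the lot's defect rate exceeds 2%).
Failing to reject a false H₀ is a Type II error.

Type II error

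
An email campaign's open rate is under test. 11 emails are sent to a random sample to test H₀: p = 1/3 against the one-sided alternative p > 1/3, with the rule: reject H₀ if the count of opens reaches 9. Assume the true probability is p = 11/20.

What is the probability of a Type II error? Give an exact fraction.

38288445266097/40960000000000

A Type II error is failing to reject when Ha holds: with p = 11/20, β = P(K ≤ 8).
Equivalently, β = 1 − P(K ≥ 9) = 38288445266097/40960000000000.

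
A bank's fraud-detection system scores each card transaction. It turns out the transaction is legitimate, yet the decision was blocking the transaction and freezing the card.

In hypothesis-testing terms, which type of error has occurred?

Type I error

The null hypothesis here is that the transaction is legitimate.
'Blocking the transaction and freezing the card' corresponds to rejecting H₀.
H₀ was rejected but H₀ is true — a Type I error (false positive).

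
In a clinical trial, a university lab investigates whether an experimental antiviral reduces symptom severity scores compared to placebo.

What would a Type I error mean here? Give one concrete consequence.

With the conventional null hypothesis that the drug has no effect on symptom severity scores:
A Type I error is rejecting H₀ when H₀ is true.
Here that means concluding that the drug is effective when actually the drug has no effect on symptom severity scores.

A Type I error would mean concluding that the drug reduces symptom severity scores when in fact the drug has no effect on symptom severity scores. Consequence: patients are switched from working treatments to one that does nothing.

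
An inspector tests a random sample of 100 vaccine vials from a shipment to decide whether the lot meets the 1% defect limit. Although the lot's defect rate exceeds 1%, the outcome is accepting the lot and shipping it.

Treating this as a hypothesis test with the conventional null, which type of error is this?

The null hypothesis here is that the lot's defect rate is 1% (within specification).
'Accepting the lot and shipping it' corresponds to failing to reject H₀.
H₀ was not rejected but H₀ is false — a Type II error (false negative).

Type II error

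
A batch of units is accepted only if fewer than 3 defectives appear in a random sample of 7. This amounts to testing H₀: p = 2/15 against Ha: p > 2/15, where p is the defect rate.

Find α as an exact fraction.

Under H₀, K ~ Binomial(7, 2/15); the Type I error rate is P(K ≥ 3).
Via the complement, α = 1 − Σ_{j=0}^{2} C(7,j)(2/15)^j(13/15)^{7-j} = 623128/11390625.

623128/11390625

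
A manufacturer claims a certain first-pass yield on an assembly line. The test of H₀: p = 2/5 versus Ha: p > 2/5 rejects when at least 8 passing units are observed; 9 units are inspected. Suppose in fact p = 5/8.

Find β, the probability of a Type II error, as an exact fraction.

3803679/4194304

Under the alternative p = 5/8, K ~ Binomial(9, 5/8); β is the probability the test does not reject, P(K < 8).
Summing C(9,j)·(5/8)^j·(3/8)^{9-j} for j = 0..7 gives 3803679/4194304.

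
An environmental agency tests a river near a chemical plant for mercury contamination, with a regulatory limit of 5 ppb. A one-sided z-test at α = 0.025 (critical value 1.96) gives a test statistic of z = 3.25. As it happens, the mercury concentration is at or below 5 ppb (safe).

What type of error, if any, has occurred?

The conventional null hypothesis is that the mercury concentration is at or below 5 ppb (safe).
Since z = 3.25 > z* = 1.96, H₀ is rejected.
H₀ is true (actually the mercury concentration is at or below 5 ppb (safe)).
Rejecting a true H₀ is a Type I error.

Type I error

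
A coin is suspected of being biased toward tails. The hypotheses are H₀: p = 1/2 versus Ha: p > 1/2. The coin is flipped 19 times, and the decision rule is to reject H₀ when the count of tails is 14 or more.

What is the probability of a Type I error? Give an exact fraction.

The Type I error probability is α = P(X ≥ 14) computed under H₀, where X ~ Binomial(19, 1/2).
P(X ≥ 14) = [C(19,14) + C(19,15) + C(19,16) + C(19,17) + C(19,18) + C(19,19)] / 2^19 = (11628 + 3876 + 969 + 171 + 19 + 1) / 524288 = 16664/524288 = 2083/65536.

2083/65536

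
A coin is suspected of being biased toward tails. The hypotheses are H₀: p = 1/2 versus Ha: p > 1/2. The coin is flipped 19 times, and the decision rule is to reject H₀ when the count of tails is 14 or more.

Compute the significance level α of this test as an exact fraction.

2083/65536

The Type I error probability is α = P(S ≥ 14) computed under H₀, where S ~ Binomial(19, 1/2).
That's C(19,14) + C(19,15) + C(19,16) + C(19,17) + C(19,18) + C(19,19) over 2^19, i.e. (11628 + 3876 + 969 + 171 + 19 + 1)/524288 = 16664/524288 = 2083/65536.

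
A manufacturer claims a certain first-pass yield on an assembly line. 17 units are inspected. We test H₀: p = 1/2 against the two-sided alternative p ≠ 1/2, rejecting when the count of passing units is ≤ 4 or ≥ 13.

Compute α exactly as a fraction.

The significance level is the null-hypothesis probability of the rejection region {≤4} ∪ {≥13}.
By symmetry, α = 2·P(X ≤ 4) = 2·(1 + 17 + 136 + 680 + 2380)/131072 = 6428/131072 = 1607/32768.

1607/32768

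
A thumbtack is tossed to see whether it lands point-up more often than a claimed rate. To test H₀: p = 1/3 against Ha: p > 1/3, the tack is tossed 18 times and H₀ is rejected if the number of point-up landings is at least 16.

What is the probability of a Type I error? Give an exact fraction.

649/387420489

α = P(reject H₀ | H₀ true) = P(K ≥ 16 | p = 1/3), with K ~ Binomial(18, 1/3).
P(K ≥ 16) = Σ_{j=16}^{18} C(18,j)·(1/3)^j·(2/3)^{18-j} = 649/387420489.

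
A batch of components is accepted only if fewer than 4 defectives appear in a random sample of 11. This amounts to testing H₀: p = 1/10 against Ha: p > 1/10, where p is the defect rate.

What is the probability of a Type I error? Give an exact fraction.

46336903/2500000000

α = P(reject H₀ | H₀ true) = P(Y ≥ 4 | p = 1/10), Y ~ Binomial(11, 1/10).
Computing the lower-tail complement: 1 − 2453663097/2500000000 = 46336903/2500000000.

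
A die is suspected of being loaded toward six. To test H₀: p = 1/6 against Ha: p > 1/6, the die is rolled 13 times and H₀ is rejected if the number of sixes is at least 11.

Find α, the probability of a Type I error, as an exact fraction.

7/45349632

Under H₀, X ~ Binomial(13, 1/6), and α = P(X ≥ 11).
P(X ≥ 11) = Σ_{j=11}^{13} C(13,j)·(1/6)^j·(5/6)^{13-j} = 7/45349632.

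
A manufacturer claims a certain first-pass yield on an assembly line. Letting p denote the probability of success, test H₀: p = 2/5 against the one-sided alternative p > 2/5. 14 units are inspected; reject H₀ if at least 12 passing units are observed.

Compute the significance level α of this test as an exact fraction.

α = P(reject H₀ | H₀ true) = P(S ≥ 12 | p = 2/5), with S ~ Binomial(14, 2/5).
Adding the binomial terms for j = 12 through 14 with p = 2/5 yields 3715072/6103515625.

3715072/6103515625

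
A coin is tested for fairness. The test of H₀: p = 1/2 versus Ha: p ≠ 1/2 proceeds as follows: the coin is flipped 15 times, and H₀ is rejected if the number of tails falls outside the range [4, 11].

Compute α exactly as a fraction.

Under H₀, K ~ Binomial(15, 1/2); α is the probability of landing in either tail, P(K ≤ 3) + P(K ≥ 12).
Each tail has probability (1 + 15 + 105 + 455)/32768; doubling gives α = 1152/32768 = 9/256.

9/256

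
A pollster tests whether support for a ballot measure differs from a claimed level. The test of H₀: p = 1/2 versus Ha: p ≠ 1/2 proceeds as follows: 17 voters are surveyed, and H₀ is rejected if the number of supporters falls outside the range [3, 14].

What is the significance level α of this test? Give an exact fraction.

The significance level is the null-hypothesis probability of the rejection region {≤2} ∪ {≥15}.
Each tail has probability (1 + 17 + 136)/131072; doubling gives α = 308/131072 = 77/32768.

77/32768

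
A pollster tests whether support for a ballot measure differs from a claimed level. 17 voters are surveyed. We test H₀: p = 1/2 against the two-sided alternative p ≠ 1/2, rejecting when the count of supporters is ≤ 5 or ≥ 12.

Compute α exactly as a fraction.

The significance level is the null-hypothesis probability of the rejection region {≤5} ∪ {≥12}.
By symmetry, α = 2·P(Y ≤ 5) = 2·(1 + 17 + 136 + 680 + 2380 + 6188)/131072 = 18804/131072 = 4701/32768.

4701/32768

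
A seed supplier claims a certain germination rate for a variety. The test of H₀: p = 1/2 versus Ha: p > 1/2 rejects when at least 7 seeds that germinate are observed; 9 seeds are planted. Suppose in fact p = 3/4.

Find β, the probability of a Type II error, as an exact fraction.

β = P(fail to reject H₀ | Ha true) = P(K ≤ 6 | p = 3/4), K ~ Binomial(9, 3/4).
Summing C(9,j)·(3/4)^j·(1/4)^{9-j} for j = 0..6 gives 13085/32768.

13085/32768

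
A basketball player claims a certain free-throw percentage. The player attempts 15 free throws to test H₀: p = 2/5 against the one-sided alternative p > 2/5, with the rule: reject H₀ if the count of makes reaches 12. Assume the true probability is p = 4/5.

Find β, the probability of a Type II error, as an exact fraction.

Under the alternative p = 4/5, X ~ Binomial(15, 4/5); β is the probability the test does not reject, P(X < 12).
Adding the binomial probabilities P(X=0)+…+P(X=11) at p = 4/5 gives 10737240461/30517578125.

10737240461/30517578125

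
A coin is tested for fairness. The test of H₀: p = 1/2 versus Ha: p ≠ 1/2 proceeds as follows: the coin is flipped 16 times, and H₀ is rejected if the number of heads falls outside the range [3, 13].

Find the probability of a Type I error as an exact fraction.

α = P(K ≤ 2 or K ≥ 14 | p = 1/2), K ~ Binomial(16, 1/2).
The two tails are symmetric, so α = 2·(1 + 16 + 120)/2^16 = 274/65536 = 137/32768.

137/32768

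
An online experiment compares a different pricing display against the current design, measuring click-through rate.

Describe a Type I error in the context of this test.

With the conventional null hypothesis that the new design has no effect on click-through rate:
A Type I error is rejecting H₀ when H₀ is true.
Here that means shipping the new feature to all users when actually the new design has no effect on click-through rate.

A Type I error would mean concluding that the new design increases click-through rate when in fact the new design has no effect on click-through rate.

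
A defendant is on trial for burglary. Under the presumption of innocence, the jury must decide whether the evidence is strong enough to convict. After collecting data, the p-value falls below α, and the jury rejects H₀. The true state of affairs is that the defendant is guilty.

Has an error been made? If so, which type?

No error (correct decision).

The conventional null hypothesis here is that the defendant is innocent.
The test rejected a false H₀ — the decision matches the true state.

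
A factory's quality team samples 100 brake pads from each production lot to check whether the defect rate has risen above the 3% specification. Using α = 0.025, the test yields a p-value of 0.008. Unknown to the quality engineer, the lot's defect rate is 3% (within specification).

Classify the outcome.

The conventional null hypothesis is that the lot's defect rate is 3% (within specification).
Since p = 0.008 < α = 0.025, H₀ is rejected.
H₀ is true (actually the lot's defect rate is 3% (within specification)).
Rejecting a true H₀ is a Type I error.

Type I error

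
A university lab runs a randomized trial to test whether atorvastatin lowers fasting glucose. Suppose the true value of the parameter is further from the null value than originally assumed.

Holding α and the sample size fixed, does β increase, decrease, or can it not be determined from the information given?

The further the true parameter sits from the null value, the more of the Ha sampling distribution falls in the rejection region.

It decreases.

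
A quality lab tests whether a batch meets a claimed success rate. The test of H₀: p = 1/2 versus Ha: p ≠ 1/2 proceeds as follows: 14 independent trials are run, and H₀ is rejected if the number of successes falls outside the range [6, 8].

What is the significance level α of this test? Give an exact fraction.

3473/8192

α = P(Y ≤ 5 or Y ≥ 9 | p = 1/2), Y ~ Binomial(14, 1/2).
The two tails are symmetric, so α = 2·(1 + 14 + 91 + 364 + 1001 + 2002)/2^14 = 6946/16384 = 3473/8192.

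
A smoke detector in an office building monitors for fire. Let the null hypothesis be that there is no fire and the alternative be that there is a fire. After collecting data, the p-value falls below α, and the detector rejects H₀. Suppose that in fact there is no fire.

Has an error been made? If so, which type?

Type I error

H₀ was rejected, but H₀ is actually true.
Rejecting a true null hypothesis is a Type I error (false positive).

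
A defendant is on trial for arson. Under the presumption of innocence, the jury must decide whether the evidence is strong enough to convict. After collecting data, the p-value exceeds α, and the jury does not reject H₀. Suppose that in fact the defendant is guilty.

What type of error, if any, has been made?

Type II error

The conventional null hypothesis here is that the defendant is innocent.
H₀ was not rejected, but H₀ is actually false.
Failing to reject a false null hypothesis is a Type II error (false negative).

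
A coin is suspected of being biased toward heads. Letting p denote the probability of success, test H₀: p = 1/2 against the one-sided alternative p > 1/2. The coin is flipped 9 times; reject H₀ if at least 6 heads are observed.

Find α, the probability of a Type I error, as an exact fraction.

65/256

Under H₀, S ~ Binomial(9, 1/2), and α = P(S ≥ 6).
Summing the upper tail: (84 + 36 + 9 + 1) / 2^9 = 130/512 = 65/256.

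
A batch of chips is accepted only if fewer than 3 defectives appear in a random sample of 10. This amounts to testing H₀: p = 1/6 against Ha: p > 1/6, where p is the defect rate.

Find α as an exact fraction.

α = P(reject H₀ | H₀ true) = P(K ≥ 3 | p = 1/6), K ~ Binomial(10, 1/6).
Via the complement, α = 1 − Σ_{j=0}^{2} C(10,j)(1/6)^j(5/6)^{10-j} = 566299/2519424.

566299/2519424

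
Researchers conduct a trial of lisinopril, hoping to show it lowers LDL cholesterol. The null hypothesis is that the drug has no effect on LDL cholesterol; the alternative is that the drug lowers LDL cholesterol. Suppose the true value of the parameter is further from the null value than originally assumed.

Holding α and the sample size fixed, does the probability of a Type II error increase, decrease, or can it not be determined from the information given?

The further the true parameter sits from the null value, the more of the Ha sampling distribution falls in the rejection region.

It decreases.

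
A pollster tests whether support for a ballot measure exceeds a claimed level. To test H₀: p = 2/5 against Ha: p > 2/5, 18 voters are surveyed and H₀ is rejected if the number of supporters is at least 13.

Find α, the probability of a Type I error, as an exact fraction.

21936406528/3814697265625

The Type I error probability is α = P(S ≥ 13) computed under H₀, where S ~ Binomial(18, 2/5).
Adding the binomial terms for j = 13 through 18 with p = 2/5 yields 21936406528/3814697265625.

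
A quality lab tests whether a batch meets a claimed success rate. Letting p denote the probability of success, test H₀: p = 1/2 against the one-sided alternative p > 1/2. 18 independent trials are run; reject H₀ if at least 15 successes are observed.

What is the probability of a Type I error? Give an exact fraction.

Under H₀, S ~ Binomial(18, 1/2), and α = P(S ≥ 15).
Summing the upper tail: (816 + 153 + 18 + 1) / 2^18 = 988/262144 = 247/65536.

247/65536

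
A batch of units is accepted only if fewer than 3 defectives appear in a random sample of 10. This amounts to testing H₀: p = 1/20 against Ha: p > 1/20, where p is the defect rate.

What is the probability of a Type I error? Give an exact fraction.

29449106891/2560000000000

α = P(reject H₀ | H₀ true) = P(X ≥ 3 | p = 1/20), X ~ Binomial(10, 1/20).
Computing the lower-tail complement: 1 − 2530550893109/2560000000000 = 29449106891/2560000000000.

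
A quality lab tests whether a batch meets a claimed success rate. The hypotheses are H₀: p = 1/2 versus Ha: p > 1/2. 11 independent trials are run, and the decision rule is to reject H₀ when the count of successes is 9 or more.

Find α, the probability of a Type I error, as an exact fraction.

67/2048

The Type I error probability is α = P(Y ≥ 9) computed under H₀, where Y ~ Binomial(11, 1/2).
Summing the upper tail: (55 + 11 + 1) / 2^11 = 67/2048.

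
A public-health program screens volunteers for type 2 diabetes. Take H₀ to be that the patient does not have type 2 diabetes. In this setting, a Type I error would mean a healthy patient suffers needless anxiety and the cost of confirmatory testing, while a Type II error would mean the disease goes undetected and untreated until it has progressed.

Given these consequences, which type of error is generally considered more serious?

Type II error

The Type II consequence (the disease goes undetected and untreated until it has progressed) is more severe than the Type I consequence (a healthy patient suffers needless anxiety and the cost of confirmatory testing).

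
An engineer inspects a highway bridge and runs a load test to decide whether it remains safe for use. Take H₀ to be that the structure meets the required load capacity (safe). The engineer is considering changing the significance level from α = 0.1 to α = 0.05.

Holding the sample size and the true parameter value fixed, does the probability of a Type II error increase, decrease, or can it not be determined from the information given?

A smaller α moves the rejection region further into the tail. With the alternative true, more outcomes now fall outside the rejection region, so failing to reject becomes more likely.

It increases.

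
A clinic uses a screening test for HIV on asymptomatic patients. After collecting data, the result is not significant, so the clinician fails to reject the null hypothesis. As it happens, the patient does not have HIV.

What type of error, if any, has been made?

The conventional null hypothesis here is that the patient does not have HIV.
The test retained a true H₀ — the decision matches the true state.

No error — this is a correct decision.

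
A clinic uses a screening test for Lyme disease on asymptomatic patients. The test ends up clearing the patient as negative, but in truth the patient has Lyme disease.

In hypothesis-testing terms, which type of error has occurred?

Type II error

The null hypothesis here is that the patient does not have Lyme disease.
'Clearing the patient as negative' corresponds to failing to reject H₀.
H₀ was not rejected but H₀ is false — a Type II error (false negative).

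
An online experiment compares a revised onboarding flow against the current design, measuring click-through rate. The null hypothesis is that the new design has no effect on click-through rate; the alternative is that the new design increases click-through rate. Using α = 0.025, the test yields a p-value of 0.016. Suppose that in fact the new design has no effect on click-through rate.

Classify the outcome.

Type I error

Since p = 0.016 < α = 0.025, H₀ is rejected.
H₀ is true (actually the new design has no effect on click-through rate).
Rejecting a true H₀ is a Type I error.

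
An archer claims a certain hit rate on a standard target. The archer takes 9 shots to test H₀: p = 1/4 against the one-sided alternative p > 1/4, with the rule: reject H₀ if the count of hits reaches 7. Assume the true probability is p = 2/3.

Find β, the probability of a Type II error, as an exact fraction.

A Type II error is failing to reject when Ha holds: with p = 2/3, β = P(X ≤ 6).
Equivalently, β = 1 − P(X ≥ 7) = 12259/19683.

12259/19683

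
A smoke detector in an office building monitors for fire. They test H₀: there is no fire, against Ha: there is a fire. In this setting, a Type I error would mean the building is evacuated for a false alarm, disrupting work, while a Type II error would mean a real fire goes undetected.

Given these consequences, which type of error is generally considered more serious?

Type II error

The Type II consequence (a real fire goes undetected) is more severe than the Type I consequence (the building is evacuated for a false alarm, disrupting work).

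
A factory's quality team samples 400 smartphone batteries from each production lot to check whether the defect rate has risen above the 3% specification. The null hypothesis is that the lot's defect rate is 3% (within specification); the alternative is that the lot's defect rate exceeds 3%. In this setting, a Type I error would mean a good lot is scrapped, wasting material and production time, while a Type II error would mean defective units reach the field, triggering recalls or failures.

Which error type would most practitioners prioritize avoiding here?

The Type II consequence (defective units reach the field, triggering recalls or failures) is more severe than the Type I consequence (a good lot is scrapped, wasting material and production time).

Type II error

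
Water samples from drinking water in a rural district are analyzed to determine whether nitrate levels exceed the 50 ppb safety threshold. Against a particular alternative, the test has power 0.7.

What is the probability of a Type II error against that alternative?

Power = 1 − β, so β = 1 − 0.7 = 0.3.

0.3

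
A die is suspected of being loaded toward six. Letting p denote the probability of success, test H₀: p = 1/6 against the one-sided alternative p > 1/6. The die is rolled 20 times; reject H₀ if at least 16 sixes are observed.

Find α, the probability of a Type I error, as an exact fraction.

264623/304679870005248

Under H₀, Y ~ Binomial(20, 1/6), and α = P(Y ≥ 16).
P(Y ≥ 16) = Σ_{j=16}^{20} C(20,j)·(1/6)^j·(5/6)^{20-j} = 264623/304679870005248.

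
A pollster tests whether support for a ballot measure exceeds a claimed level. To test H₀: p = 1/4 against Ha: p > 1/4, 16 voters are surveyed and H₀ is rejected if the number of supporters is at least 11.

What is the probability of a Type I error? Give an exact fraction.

1225093/4294967296

The Type I error probability is α = P(X ≥ 11) computed under H₀, where X ~ Binomial(16, 1/4).
Summing C(16,j)(1/4)^j(3/4)^{16−j} for j = 11,…,16 gives 1225093/4294967296.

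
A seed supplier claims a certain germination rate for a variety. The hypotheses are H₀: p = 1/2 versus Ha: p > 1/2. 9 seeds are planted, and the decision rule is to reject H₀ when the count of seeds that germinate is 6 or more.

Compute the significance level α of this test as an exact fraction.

65/256

α = P(reject H₀ | H₀ true) = P(Y ≥ 6 | p = 1/2), with Y ~ Binomial(9, 1/2).
P(Y ≥ 6) = [C(9,6) + C(9,7) + C(9,8) + C(9,9)] / 2^9 = (84 + 36 + 9 + 1) / 512 = 130/512 = 65/256.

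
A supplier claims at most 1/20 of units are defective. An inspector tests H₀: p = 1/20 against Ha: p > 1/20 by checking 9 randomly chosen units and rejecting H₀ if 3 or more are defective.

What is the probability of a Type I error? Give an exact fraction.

Under H₀, Y ~ Binomial(9, 1/20); the Type I error rate is P(Y ≥ 3).
Computing the lower-tail complement: 1 − 63464893469/64000000000 = 535106531/64000000000.

535106531/64000000000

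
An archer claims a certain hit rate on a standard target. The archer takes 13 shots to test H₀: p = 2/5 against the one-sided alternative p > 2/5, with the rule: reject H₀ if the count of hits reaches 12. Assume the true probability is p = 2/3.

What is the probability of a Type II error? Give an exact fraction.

510961/531441

β = P(fail to reject H₀ | Ha true) = P(K ≤ 11 | p = 2/3), K ~ Binomial(13, 2/3).
Summing C(13,j)·(2/3)^j·(1/3)^{13-j} for j = 0..11 gives 510961/531441.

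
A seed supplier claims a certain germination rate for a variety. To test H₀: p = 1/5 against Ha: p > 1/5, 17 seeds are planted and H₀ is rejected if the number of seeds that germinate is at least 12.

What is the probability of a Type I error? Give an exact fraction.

α = P(reject H₀ | H₀ true) = P(X ≥ 12 | p = 1/5), with X ~ Binomial(17, 1/5).
Adding the binomial terms for j = 12 through 17 with p = 1/5 yields 6991557/762939453125.

6991557/762939453125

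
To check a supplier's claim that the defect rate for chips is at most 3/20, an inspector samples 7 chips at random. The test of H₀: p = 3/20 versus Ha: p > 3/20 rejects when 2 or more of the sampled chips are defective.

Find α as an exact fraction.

Under H₀, S ~ Binomial(7, 3/20); the Type I error rate is P(S ≥ 2).
α = 1 − P(S ≤ 1) = 1 − 458613811/640000000 = 181386189/640000000.

181386189/640000000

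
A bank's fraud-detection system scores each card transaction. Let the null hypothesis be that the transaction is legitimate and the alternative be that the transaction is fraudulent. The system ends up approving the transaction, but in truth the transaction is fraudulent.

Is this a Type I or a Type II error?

Type II error

'Approving the transaction' corresponds to failing to reject H₀.
H₀ was not rejected but H₀ is false — a Type II error (false negative).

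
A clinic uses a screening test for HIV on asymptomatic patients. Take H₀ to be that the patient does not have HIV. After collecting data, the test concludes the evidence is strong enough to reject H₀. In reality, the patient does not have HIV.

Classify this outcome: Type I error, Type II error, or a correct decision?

Type I error

H₀ was rejected, but H₀ is actually true.
Rejecting a true null hypothesis is a Type I error (false positive).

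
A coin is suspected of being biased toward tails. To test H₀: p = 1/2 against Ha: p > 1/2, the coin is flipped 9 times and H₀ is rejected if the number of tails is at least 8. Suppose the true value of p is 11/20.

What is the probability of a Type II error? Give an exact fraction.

Under the alternative p = 11/20, S ~ Binomial(9, 11/20); β is the probability the test does not reject, P(S < 8).
Equivalently, β = 1 − P(S ≥ 8) = 123069745737/128000000000.

123069745737/128000000000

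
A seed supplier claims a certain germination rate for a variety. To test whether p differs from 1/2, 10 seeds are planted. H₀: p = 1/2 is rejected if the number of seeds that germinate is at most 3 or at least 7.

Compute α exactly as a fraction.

11/32

Under H₀, Y ~ Binomial(10, 1/2); α is the probability of landing in either tail, P(Y ≤ 3) + P(Y ≥ 7).
By symmetry, α = 2·P(Y ≤ 3) = 2·(1 + 10 + 45 + 120)/1024 = 352/1024 = 11/32.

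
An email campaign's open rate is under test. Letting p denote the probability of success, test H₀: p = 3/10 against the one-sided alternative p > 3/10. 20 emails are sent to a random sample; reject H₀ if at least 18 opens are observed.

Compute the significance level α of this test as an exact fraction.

3773088142371/100000000000000000000

The Type I error probability is α = P(X ≥ 18) computed under H₀, where X ~ Binomial(20, 3/10).
Summing C(20,j)(3/10)^j(7/10)^{20−j} for j = 18,…,20 gives 3773088142371/100000000000000000000.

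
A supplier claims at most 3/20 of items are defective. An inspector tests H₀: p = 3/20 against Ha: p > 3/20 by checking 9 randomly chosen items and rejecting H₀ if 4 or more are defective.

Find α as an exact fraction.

4343234013/128000000000

The significance level is the probability, assuming p = 3/20, of seeing 4 or more defectives in 9 draws.
Computing the lower-tail complement: 1 − 123656765987/128000000000 = 4343234013/128000000000.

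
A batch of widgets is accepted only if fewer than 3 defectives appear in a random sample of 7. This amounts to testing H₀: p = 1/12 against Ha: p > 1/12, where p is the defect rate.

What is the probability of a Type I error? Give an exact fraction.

187213/11943936

The significance level is the probability, assuming p = 1/12, of seeing 3 or more defectives in 7 draws.
Computing the lower-tail complement: 1 − 11756723/11943936 = 187213/11943936.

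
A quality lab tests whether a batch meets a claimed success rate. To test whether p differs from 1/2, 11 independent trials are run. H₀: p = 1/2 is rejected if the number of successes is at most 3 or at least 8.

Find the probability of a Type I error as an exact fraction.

29/128

α = P(Y ≤ 3 or Y ≥ 8 | p = 1/2), Y ~ Binomial(11, 1/2).
The two tails are symmetric, so α = 2·(1 + 11 + 55 + 165)/2^11 = 464/2048 = 29/128.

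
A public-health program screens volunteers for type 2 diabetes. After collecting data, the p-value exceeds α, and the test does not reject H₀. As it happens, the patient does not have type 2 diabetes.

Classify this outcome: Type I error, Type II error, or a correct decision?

The conventional null hypothesis here is that the patient does not have type 2 diabetes.
The test retained a true H₀ — the decision matches the true state.

No error (correct decision).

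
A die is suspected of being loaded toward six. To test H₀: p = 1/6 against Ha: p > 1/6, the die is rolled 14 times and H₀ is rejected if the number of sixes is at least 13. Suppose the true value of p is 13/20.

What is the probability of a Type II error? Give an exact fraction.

1604780863168259917/1638400000000000000

β = P(fail to reject H₀ | Ha true) = P(S ≤ 12 | p = 13/20), S ~ Binomial(14, 13/20).
Adding the binomial probabilities P(S=0)+…+P(S=12) at p = 13/20 gives 1604780863168259917/1638400000000000000.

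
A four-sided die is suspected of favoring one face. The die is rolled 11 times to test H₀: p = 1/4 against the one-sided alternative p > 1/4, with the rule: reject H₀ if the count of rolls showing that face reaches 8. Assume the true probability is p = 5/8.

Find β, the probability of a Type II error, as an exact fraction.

Under the alternative p = 5/8, X ~ Binomial(11, 5/8); β is the probability the test does not reject, P(X < 8).
Summing C(11,j)·(5/8)^j·(3/8)^{11-j} for j = 0..7 gives 688976199/1073741824.

688976199/1073741824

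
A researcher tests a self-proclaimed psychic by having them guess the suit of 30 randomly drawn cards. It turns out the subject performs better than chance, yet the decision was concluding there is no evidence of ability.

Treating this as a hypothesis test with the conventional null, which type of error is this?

The null hypothesis here is that the subject is guessing at random (p = 1/4).
'Concluding there is no evidence of ability' corresponds to failing to reject H₀.
H₀ was not rejected but H₀ is false — a Type II error (false negative).

Type II error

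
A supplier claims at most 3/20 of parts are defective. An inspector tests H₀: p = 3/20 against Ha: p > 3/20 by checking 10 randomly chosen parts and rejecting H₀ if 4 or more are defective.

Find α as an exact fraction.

127922685129/2560000000000

α = P(reject H₀ | H₀ true) = P(Y ≥ 4 | p = 3/20), Y ~ Binomial(10, 3/20).
α = 1 − P(Y ≤ 3) = 1 − 2432077314871/2560000000000 = 127922685129/2560000000000.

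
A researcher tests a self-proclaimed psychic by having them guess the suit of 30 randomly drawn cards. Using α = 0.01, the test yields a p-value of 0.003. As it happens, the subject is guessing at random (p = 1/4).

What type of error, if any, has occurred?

Type I error

The conventional null hypothesis is that the subject is guessing at random (p = 1/4).
Since p = 0.003 < α = 0.01, H₀ is rejected.
H₀ is true (actually the subject is guessing at random (p = 1/4)).
Rejecting a true H₀ is a Type I error.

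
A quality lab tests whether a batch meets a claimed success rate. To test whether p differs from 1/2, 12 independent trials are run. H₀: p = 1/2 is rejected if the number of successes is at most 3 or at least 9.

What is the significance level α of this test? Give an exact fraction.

299/2048

Under H₀, S ~ Binomial(12, 1/2); α is the probability of landing in either tail, P(S ≤ 3) + P(S ≥ 9).
The two tails are symmetric, so α = 2·(1 + 12 + 66 + 220)/2^12 = 598/4096 = 299/2048.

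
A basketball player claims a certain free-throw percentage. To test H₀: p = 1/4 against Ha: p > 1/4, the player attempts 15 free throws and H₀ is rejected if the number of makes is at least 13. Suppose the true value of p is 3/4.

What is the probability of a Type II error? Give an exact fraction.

A Type II error is failing to reject when Ha holds: with p = 3/4, β = P(K ≤ 12).
Adding the binomial probabilities P(K=0)+…+P(K=12) at p = 3/4 gives 820244467/1073741824.

820244467/1073741824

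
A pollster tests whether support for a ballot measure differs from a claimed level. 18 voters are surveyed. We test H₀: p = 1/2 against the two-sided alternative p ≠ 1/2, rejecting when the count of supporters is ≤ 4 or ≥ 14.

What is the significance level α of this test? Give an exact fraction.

253/8192

Under H₀, S ~ Binomial(18, 1/2); α is the probability of landing in either tail, P(S ≤ 4) + P(S ≥ 14).
By symmetry, α = 2·P(S ≤ 4) = 2·(1 + 18 + 153 + 816 + 3060)/262144 = 8096/262144 = 253/8192.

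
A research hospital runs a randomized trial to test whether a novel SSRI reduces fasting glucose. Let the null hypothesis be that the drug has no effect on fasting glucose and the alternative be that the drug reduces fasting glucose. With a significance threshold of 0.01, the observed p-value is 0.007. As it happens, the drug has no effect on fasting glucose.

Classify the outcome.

Since p = 0.007 < α = 0.01, H₀ is rejected.
H₀ is true (actually the drug has no effect on fasting glucose).
Rejecting a true H₀ is a Type I error.

Type I error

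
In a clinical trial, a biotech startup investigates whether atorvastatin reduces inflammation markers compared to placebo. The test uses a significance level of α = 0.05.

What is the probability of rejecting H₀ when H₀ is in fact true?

0.05

The significance level α is, by definition, the probability of a Type I error — P(reject H₀ | H₀ true).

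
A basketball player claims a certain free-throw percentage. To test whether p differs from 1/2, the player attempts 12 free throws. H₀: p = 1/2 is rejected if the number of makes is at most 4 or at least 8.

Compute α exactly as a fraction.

397/1024

The significance level is the null-hypothesis probability of the rejection region {≤4} ∪ {≥8}.
The two tails are symmetric, so α = 2·(1 + 12 + 66 + 220 + 495)/2^12 = 1588/4096 = 397/1024.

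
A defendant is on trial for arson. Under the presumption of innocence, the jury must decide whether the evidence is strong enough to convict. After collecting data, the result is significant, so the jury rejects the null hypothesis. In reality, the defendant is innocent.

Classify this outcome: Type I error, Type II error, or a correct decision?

Type I error

The conventional null hypothesis here is that the defendant is innocent.
H₀ was rejected, but H₀ is actually true.
Rejecting a true null hypothesis is a Type I error (false positive).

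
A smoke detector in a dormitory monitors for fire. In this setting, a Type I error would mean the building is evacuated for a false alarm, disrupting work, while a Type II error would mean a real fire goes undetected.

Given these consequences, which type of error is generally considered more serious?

Type II error

The Type II consequence (a real fire goes undetected) is more severe than the Type I consequence (the building is evacuated for a false alarm, disrupting work).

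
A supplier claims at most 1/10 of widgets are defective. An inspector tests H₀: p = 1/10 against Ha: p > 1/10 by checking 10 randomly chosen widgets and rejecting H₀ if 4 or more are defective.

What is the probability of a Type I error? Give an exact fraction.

7996999/625000000

Under H₀, Y ~ Binomial(10, 1/10); the Type I error rate is P(Y ≥ 4).
Computing the lower-tail complement: 1 − 617003001/625000000 = 7996999/625000000.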